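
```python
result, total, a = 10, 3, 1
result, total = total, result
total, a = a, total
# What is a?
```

Trace:
`result, total, a = 10, 3, 1` → result = 10; total = 3; a = 1
`result, total = total, result` → result = 3; total = 10
`total, a = a, total` → total = 1; a = 10
So a = 10

Answer: 10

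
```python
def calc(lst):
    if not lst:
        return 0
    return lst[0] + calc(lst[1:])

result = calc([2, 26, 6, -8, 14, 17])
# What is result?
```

2 + 26 + 6 + (-8) + 14 + 17 + 0 = 57

Answer: 57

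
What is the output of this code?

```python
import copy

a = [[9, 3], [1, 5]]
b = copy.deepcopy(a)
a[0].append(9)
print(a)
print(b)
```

Key concept: deep copy is fully independent.
Step by step:
`a = [[9, 3], [1, 5]]` → a = [[9, 3], [1, 5]]
`b = copy.deepcopy(a)` → b = [[9, 3], [1, 5]]
`a[0].append(9)` → a = [[9, 3, 9], [1, 5]]
`print(a)` → prints [[9, 3, 9], [1, 5]]
`print(b)` → prints [[9, 3], [1, 5]]

Answer:
[[9, 3, 9], [1, 5]]
[[9, 3], [1, 5]]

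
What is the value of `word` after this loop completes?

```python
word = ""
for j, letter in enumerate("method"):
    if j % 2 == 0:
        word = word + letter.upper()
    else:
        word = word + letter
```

Uppercase even positions in 'method'
`word` takes the values: "" → "M" → "Me" → "MeT" → "MeTh" → "MeThO" → "MeThOd"

Answer: "MeThOd"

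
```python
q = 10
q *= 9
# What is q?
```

Trace:
`q = 10` → q = 10
`q *= 9` → q = 90
So q = 90

Answer: 90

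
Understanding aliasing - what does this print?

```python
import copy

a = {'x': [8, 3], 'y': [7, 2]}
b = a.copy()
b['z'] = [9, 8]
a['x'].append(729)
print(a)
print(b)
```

Key concept: shallow copy of dict with mutable values.
Step by step:
`a = {'x': [8, 3], 'y': [7, 2]}` → a = {'x': [8, 3], 'y': [7, 2]}
`b = a.copy()` → b = {'x': [8, 3], 'y': [7, 2]}
`b['z'] = [9, 8]` → b = {'x': [8, 3], 'y': [7, 2], 'z': [9, 8]}
`a['x'].append(729)` → a = {'x': [8, 3, 729], 'y': [7, 2]}; b = {'x': [8, 3, 729], 'y': [7, 2], 'z': [9, 8]}
`print(a)` → prints {'x': [8, 3, 729], 'y': [7, 2]}
`print(b)` → prints {'x': [8, 3, 729], 'y': [7, 2], 'z': [9, 8]}

Answer:
{'x': [8, 3, 729], 'y': [7, 2]}
{'x': [8, 3, 729], 'y': [7, 2], 'z': [9, 8]}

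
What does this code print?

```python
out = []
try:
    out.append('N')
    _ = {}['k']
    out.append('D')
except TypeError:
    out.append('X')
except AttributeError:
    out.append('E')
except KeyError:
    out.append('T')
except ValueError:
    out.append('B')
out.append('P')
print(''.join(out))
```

Execution trace: 'N' (try body) → 'T' (except KeyError) → 'P' (after the try/except). Output: NTP

Answer: NTP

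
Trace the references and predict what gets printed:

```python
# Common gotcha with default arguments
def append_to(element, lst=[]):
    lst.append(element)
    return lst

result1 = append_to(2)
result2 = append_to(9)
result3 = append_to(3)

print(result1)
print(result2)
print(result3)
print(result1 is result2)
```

Key concept: mutable default argument gotcha.
Step by step:
`result1 = append_to(2)` → result1 = [2]
`result2 = append_to(9)` → result1 = [2, 9] (same object as result2); result2 = [2, 9] (same object as result1)
`result3 = append_to(3)` → result1 = [2, 9, 3] (same object as result2, result3); result2 = [2, 9, 3] (same object as result1, result3); result3 = [2, 9, 3] (same object as result1, result2)
`print(result1)` → prints [2, 9, 3]
`print(result2)` → prints [2, 9, 3]
`print(result3)` → prints [2, 9, 3]
`print(result1 is result2)` → prints True

Answer:
[2, 9, 3]
[2, 9, 3]
[2, 9, 3]
True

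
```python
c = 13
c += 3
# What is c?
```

Trace:
`c = 13` → c = 13
`c += 3` → c = 16
So c = 16

Answer: 16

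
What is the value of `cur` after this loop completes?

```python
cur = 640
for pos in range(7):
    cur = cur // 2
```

Halve 7 times: 640 // 2^7 = 5
`cur` takes the values: 640 → 320 → 160 → 80 → 40 → 20 → 10 → 5

Answer: 5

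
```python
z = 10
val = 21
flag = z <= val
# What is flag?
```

Trace:
`z = 10` → z = 10
`val = 21` → val = 21
`flag = z <= val` → flag = True
So flag = True

Answer: True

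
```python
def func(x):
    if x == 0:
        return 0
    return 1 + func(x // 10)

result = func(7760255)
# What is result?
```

Count of digits of 7760255: 7

Answer: 7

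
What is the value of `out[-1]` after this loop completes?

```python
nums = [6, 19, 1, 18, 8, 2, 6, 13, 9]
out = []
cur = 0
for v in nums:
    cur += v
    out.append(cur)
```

Cumulative sum ends at 82
`out` takes the values: [] → [6] → [6, 25] → [6, 25, 26] → [6, 25, 26, 44] → [6, 25, 26, 44, 52] → [6, 25, 26, 44, 52, 54] → [6, 25, 26, 44, 52, 54, 60] → [6, 25, 26, 44, 52, 54, 60, 73] → [6, 25, 26, 44, 52, 54, 60, 73, 82]
So `out[-1]` = 82

Answer: 82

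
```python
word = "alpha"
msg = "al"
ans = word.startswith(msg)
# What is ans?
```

Trace:
`word = "alpha"` → word = 'alpha'
`msg = "al"` → msg = 'al'
`ans = word.startswith(msg)` → ans = True
So ans = True

Answer: True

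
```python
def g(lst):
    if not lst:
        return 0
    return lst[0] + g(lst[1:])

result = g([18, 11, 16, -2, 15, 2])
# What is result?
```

18 + 11 + 16 + (-2) + 15 + 2 + 0 = 60

Answer: 60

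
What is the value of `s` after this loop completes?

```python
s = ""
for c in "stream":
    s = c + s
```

Reverse 'stream'
`s` takes the values: "" → "s" → "ts" → "rts" → "erts" → "aerts" → "maerts"

Answer: "maerts"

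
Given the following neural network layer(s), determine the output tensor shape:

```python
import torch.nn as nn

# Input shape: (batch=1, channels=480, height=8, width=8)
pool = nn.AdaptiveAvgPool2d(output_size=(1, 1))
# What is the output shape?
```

Input: (1, 480, 8, 8) -> Output: (1, 480, 1, 1)

Answer: (1, 480, 1, 1)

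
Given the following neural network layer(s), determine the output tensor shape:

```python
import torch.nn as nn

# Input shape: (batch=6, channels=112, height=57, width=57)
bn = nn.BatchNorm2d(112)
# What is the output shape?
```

Input: (6, 112, 57, 57) -> Output: (6, 112, 57, 57)

Answer: (6, 112, 57, 57)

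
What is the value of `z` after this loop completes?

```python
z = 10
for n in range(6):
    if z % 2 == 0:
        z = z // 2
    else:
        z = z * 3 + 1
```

Collatz-style transformation from 10
`z` takes the values: 10 → 5 → 16 → 8 → 4 → 2 → 1

Answer: 1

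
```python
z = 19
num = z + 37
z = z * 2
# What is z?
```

Trace:
`z = 19` → z = 19
`num = z + 37` → num = 56
`z = z * 2` → z = 38
So z = 38

Answer: 38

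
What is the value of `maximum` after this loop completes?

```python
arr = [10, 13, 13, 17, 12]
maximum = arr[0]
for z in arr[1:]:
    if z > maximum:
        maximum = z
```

Maximum of [10, 13, 13, 17, 12]
`maximum` takes the values: 10 → 13 → 17

Answer: 17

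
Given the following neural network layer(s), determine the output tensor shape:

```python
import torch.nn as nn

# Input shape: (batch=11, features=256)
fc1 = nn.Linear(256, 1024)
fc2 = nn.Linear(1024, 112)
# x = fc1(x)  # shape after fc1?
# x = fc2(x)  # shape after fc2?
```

Input: (11, 256) -> after fc1: (11, 1024) -> Output: (11, 112)

Answer: (11, 112)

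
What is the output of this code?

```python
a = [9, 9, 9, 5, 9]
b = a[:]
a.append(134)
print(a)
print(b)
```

Key concept: slice [:] creates copy.
Step by step:
`a = [9, 9, 9, 5, 9]` → a = [9, 9, 9, 5, 9]
`b = a[:]` → b = [9, 9, 9, 5, 9]
`a.append(134)` → a = [9, 9, 9, 5, 9, 134]
`print(a)` → prints [9, 9, 9, 5, 9, 134]
`print(b)` → prints [9, 9, 9, 5, 9]

Answer:
[9, 9, 9, 5, 9, 134]
[9, 9, 9, 5, 9]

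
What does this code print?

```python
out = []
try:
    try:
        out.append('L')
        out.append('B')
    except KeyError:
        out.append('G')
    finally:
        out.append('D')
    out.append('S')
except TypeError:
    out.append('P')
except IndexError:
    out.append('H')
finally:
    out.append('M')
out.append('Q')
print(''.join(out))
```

Execution trace: 'L' (inner try body) → 'B' (inner try body, no exception) → 'D' (inner finally) → 'S' (try body, no exception) → 'M' (finally) → 'Q' (after the try/except). Output: LBDSMQ

Answer: LBDSMQ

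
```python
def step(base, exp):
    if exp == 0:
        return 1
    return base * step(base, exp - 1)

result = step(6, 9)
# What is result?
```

step(6, 9) = 6 * 6 * 6 * 6 * 6 * 6 * 6 * 6 * 6 = 10077696

Answer: 10077696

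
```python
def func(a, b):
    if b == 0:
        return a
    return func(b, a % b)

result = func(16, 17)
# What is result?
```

func(16, 17) -> func(17, 16) -> func(16, 1) -> func(1, 0) -> 1

Answer: 1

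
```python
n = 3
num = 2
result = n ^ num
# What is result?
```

Trace:
`n = 3` → n = 3
`num = 2` → num = 2
`result = n ^ num` → result = 1
So result = 1

Answer: 1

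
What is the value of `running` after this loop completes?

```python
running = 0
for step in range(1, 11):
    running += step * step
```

Sum of squares 1² to 10² = 385
`running` takes the values: 0 → 1 → 5 → 14 → 30 → 55 → 91 → 140 → 204 → 285 → 385

Answer: 385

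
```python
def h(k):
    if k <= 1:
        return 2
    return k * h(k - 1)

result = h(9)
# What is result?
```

h(9) = 9 * 8 * 7 * 6 * 5 * 4 * 3 * 2 * 2 = 725760

Answer: 725760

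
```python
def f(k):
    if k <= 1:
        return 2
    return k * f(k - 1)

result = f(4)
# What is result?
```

f(4) = 4 * 3 * 2 * 2 = 48

Answer: 48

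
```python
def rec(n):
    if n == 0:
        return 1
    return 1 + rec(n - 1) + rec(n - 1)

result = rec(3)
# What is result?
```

rec(n) = 1 + 2·rec(n-1), rec(0)=1. Closed form: (1+1)·2^3 - 1 = 15.

Answer: 15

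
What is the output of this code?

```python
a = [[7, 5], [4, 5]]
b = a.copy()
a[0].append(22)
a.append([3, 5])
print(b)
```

Key concept: shallow copy with nested lists.
Step by step:
`a = [[7, 5], [4, 5]]` → a = [[7, 5], [4, 5]]
`b = a.copy()` → b = [[7, 5], [4, 5]]
`a[0].append(22)` → a = [[7, 5, 22], [4, 5]]; b = [[7, 5, 22], [4, 5]]
`a.append([3, 5])` → a = [[7, 5, 22], [4, 5], [3, 5]]
`print(b)` → prints [[7, 5, 22], [4, 5]]

Answer: [[7, 5, 22], [4, 5]]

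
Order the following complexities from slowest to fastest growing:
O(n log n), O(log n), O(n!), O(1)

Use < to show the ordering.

Ordered by growth rate: O(1) < O(log n) < O(n log n) < O(n!)

Answer: O(1) < O(log n) < O(n log n) < O(n!)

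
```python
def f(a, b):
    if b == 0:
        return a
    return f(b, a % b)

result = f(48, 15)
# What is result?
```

f(48, 15) -> f(15, 3) -> f(3, 0) -> 3

Answer: 3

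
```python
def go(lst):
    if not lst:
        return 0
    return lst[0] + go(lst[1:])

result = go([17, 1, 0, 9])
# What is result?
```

17 + 1 + 0 + 9 + 0 = 27

Answer: 27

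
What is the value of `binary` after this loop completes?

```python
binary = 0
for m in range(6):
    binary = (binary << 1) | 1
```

Build 6 consecutive 1-bits: 0b111111
`binary` takes the values: 0 → 1 → 3 → 7 → 15 → 31 → 63

Answer: 63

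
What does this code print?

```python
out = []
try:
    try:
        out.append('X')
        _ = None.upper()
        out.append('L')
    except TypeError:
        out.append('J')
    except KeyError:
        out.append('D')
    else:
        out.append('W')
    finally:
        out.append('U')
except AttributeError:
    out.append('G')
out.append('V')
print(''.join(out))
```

Execution trace: 'X' (try body) → 'U' (finally) → 'G' (outer except AttributeError) → 'V' (after the try/except). Output: XUGV

Answer: XUGV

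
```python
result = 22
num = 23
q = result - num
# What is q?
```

Trace:
`result = 22` → result = 22
`num = 23` → num = 23
`q = result - num` → q = -1
So q = -1

Answer: -1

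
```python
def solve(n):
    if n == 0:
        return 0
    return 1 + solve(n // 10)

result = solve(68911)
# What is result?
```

Count of digits of 68911: 5

Answer: 5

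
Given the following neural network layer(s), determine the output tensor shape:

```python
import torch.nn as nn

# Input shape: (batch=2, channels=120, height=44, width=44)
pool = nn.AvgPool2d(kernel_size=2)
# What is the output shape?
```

Input: (2, 120, 44, 44) -> Output: (2, 120, 22, 22)

Answer: (2, 120, 22, 22)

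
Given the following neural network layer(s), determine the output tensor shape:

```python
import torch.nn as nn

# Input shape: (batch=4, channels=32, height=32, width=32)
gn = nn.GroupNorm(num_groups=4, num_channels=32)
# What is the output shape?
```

Input: (4, 32, 32, 32) -> Output: (4, 32, 32, 32)

Answer: (4, 32, 32, 32)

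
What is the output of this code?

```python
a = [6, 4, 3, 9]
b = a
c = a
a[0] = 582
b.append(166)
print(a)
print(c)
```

Key concept: multiple aliases.
Step by step:
`a = [6, 4, 3, 9]` → a = [6, 4, 3, 9]
`b = a` → b = [6, 4, 3, 9] (same object as a)
`c = a` → c = [6, 4, 3, 9] (same object as a, b)
`a[0] = 582` → a = [582, 4, 3, 9] (same object as b, c); b = [582, 4, 3, 9] (same object as a, c); c = [582, 4, 3, 9] (same object as a, b)
`b.append(166)` → a = [582, 4, 3, 9, 166] (same object as b, c); b = [582, 4, 3, 9, 166] (same object as a, c); c = [582, 4, 3, 9, 166] (same object as a, b)
`print(a)` → prints [582, 4, 3, 9, 166]
`print(c)` → prints [582, 4, 3, 9, 166]

Answer:
[582, 4, 3, 9, 166]
[582, 4, 3, 9, 166]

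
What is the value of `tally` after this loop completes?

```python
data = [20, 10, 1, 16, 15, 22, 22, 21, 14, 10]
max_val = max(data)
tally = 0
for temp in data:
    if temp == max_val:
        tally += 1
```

Count of max value 22 in [20, 10, 1, 16, 15, 22, 22, 21, 14, 10]
`tally` takes the values: 0 → 1 → 2

Answer: 2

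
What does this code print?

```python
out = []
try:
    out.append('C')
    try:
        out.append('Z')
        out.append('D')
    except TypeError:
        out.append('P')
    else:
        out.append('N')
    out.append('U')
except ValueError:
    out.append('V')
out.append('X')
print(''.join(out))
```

Execution trace: 'C' (try body) → 'Z' (inner try body) → 'D' (inner try body, no exception) → 'N' (inner else) → 'U' (try body, no exception) → 'X' (after the try/except). Output: CZDNUX

Answer: CZDNUX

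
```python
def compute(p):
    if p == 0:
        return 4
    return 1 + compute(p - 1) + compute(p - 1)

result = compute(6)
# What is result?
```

compute(p) = 1 + 2·compute(p-1), compute(0)=4. Closed form: (4+1)·2^6 - 1 = 319.

Answer: 319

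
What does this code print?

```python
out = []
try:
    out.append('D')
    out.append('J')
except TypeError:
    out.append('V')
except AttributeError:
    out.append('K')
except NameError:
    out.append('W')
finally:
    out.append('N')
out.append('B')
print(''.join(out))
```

Execution trace: 'D' (try body) → 'J' (try body, no exception) → 'N' (finally) → 'B' (after the try/except). Output: DJNB

Answer: DJNB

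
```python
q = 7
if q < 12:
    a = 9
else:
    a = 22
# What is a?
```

Trace:
`q = 7` → q = 7
`if q < 12: ...` → q < 12 is True → a = 9
So a = 9

Answer: 9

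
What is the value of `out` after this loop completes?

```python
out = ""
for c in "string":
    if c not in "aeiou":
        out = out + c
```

Remove vowels from 'string'
`out` takes the values: "" → "s" → "st" → "str" → "strn" → "strng"

Answer: "strng"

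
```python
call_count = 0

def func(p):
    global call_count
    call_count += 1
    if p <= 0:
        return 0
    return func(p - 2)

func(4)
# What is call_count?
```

Linear recursion stepping by 2: 3 calls from p=4 down to ≤0.

Answer: 3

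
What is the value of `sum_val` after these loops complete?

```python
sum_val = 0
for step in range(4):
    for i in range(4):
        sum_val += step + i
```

Sum of all step+i for step,i in 4x4
`sum_val` takes the values: 0 → 1 → 3 → 6 → 7 → 9 → 12 → 16 → 18 → 21 → 25 → 30 → 33 → 37 → 42 → 48

Answer: 48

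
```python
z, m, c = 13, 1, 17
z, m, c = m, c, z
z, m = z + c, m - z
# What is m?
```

Trace:
`z, m, c = 13, 1, 17` → z = 13; m = 1; c = 17
`z, m, c = m, c, z` → z = 1; m = 17; c = 13
`z, m = z + c, m - z` → z = 14; m = 16
So m = 16

Answer: 16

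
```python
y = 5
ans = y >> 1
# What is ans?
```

Trace:
`y = 5` → y = 5
`ans = y >> 1` → ans = 2
So ans = 2

Answer: 2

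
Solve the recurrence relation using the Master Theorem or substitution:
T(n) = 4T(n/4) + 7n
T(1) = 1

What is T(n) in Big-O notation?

By Master Theorem: a=4, b=4, f(n)=7n. Since log_4(4) = 1 and f(n) = Θ(n^1), Case 2 applies. T(n) = O(n log n).

Answer: O(n log n)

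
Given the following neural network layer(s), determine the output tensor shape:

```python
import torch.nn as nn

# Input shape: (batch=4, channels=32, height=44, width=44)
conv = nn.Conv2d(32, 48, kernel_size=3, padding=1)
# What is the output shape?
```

Input: (4, 32, 44, 44) -> Output: (4, 48, 44, 44)

Answer: (4, 48, 44, 44)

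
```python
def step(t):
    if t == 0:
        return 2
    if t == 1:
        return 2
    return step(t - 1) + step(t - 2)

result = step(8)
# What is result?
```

Build up from base cases: step(0)=2, step(1)=2, step(2)=4, step(3)=6, step(4)=10, step(5)=16, step(6)=26, ..., step(8)=68

Answer: 68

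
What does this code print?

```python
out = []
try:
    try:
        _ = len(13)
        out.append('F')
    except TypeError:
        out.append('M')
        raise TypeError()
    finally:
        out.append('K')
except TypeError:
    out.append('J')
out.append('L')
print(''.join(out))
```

Execution trace: 'M' (inner except TypeError) → 'K' (inner finally) → 'J' (outer except TypeError) → 'L' (after the try/except). Output: MKJL

Answer: MKJL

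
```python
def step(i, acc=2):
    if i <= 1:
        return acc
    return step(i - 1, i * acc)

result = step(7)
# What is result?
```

Accumulator trace (n, acc): (7, 2) -> (6, 14) -> (5, 84) -> (4, 420) -> (3, 1680) -> (2, 5040) -> (1, 10080) -> return 10080

Answer: 10080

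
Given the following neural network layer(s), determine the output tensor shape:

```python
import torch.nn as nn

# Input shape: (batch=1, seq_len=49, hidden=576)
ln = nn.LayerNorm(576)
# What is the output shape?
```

Input: (1, 49, 576) -> Output: (1, 49, 576)

Answer: (1, 49, 576)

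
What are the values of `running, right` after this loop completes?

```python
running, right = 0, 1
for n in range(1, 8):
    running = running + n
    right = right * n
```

Sum and factorial of 1 to 7
`running, right` takes the values: (0, 1) → (1, 1) → (3, 1) → (3, 2) → (6, 2) → (6, 6) → (10, 6) → (10, 24) → (15, 24) → (15, 120) → (21, 120) → (21, 720) → (28, 720) → (28, 5040)

Answer: 28, 5040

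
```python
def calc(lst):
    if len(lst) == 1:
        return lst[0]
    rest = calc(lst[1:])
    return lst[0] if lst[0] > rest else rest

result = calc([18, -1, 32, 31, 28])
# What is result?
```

Recursive max over [18, -1, 32, 31, 28] = 32

Answer: 32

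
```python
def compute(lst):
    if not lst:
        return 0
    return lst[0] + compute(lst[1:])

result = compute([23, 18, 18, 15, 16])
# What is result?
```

23 + 18 + 18 + 15 + 16 + 0 = 90

Answer: 90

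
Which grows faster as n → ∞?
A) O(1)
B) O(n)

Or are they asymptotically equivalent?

O(1) vs O(n): Higher order terms dominate.

Answer: B) O(n) grows faster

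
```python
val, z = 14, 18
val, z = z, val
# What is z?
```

Trace:
`val, z = 14, 18` → val = 14; z = 18
`val, z = z, val` → val = 18; z = 14
So z = 14

Answer: 14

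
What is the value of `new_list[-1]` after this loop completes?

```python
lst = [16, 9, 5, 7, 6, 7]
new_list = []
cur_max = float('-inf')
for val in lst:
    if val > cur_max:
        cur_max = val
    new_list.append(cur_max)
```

Running max ends at 16
`new_list` takes the values: [] → [16] → [16, 16] → [16, 16, 16] → [16, 16, 16, 16] → [16, 16, 16, 16, 16] → [16, 16, 16, 16, 16, 16]
So `new_list[-1]` = 16

Answer: 16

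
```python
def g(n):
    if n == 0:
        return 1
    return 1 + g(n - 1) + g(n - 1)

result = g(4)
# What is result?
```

g(n) = 1 + 2·g(n-1), g(0)=1. Closed form: (1+1)·2^4 - 1 = 31.

Answer: 31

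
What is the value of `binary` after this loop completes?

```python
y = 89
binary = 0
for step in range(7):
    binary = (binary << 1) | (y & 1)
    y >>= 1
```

Reverse lowest 7 bits of 89
`binary` takes the values: 0 → 1 → 2 → 4 → 9 → 19 → 38 → 77

Answer: 77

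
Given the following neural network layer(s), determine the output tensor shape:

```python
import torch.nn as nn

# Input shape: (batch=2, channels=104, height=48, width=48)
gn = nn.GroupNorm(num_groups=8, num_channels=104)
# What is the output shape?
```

Input: (2, 104, 48, 48) -> Output: (2, 104, 48, 48)

Answer: (2, 104, 48, 48)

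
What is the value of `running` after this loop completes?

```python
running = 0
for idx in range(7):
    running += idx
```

Sum of 0 to 6 = 21
`running` takes the values: 0 → 1 → 3 → 6 → 10 → 15 → 21

Answer: 21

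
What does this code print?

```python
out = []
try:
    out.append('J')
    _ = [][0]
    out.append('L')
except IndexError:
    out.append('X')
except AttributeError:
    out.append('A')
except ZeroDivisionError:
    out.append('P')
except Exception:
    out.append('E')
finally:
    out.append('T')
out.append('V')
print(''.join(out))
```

Execution trace: 'J' (try body) → 'X' (except IndexError) → 'T' (finally) → 'V' (after the try/except). Output: JXTV

Answer: JXTV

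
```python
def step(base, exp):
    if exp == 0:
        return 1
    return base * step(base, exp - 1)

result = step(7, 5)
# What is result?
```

step(7, 5) = 7 * 7 * 7 * 7 * 7 = 16807

Answer: 16807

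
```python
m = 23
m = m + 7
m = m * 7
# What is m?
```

Trace:
`m = 23` → m = 23
`m = m + 7` → m = 30
`m = m * 7` → m = 210
So m = 210

Answer: 210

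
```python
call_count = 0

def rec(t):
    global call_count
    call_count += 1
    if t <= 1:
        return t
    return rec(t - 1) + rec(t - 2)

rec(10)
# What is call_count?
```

Calls(t) = 1 + Calls(t-1) + Calls(t-2); Calls(0)=Calls(1)=1. For t=10 this gives 177.

Answer: 177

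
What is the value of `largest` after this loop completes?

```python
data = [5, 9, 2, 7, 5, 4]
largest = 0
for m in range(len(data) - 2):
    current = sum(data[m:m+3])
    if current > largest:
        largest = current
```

Max sum of 3-element window in [5, 9, 2, 7, 5, 4]
`largest` takes the values: 0 → 16 → 18

Answer: 18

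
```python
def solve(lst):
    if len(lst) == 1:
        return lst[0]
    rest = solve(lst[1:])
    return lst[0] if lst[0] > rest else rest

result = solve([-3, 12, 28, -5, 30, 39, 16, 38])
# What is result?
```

Recursive max over [-3, 12, 28, -5, 30, 39, 16, 38] = 39

Answer: 39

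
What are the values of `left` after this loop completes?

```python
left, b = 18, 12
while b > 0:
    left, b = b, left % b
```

GCD of 18 and 12
`left` takes the values: 18 → 12 → 6

Answer: 6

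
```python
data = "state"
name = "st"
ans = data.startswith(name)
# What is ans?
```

Trace:
`data = "state"` → data = 'state'
`name = "st"` → name = 'st'
`ans = data.startswith(name)` → ans = True
So ans = True

Answer: True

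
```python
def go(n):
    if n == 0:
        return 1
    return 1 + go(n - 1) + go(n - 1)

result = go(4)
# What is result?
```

go(n) = 1 + 2·go(n-1), go(0)=1. Closed form: (1+1)·2^4 - 1 = 31.

Answer: 31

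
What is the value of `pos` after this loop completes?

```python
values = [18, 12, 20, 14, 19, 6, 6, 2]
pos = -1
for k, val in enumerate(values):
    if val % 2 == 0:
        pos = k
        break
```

First even number index in [18, 12, 20, 14, 19, 6, 6, 2]
`pos` takes the values: -1 → 0

Answer: 0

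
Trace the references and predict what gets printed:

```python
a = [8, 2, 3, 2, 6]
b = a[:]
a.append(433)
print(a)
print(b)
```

Key concept: slice [:] creates copy.
Step by step:
`a = [8, 2, 3, 2, 6]` → a = [8, 2, 3, 2, 6]
`b = a[:]` → b = [8, 2, 3, 2, 6]
`a.append(433)` → a = [8, 2, 3, 2, 6, 433]
`print(a)` → prints [8, 2, 3, 2, 6, 433]
`print(b)` → prints [8, 2, 3, 2, 6]

Answer:
[8, 2, 3, 2, 6, 433]
[8, 2, 3, 2, 6]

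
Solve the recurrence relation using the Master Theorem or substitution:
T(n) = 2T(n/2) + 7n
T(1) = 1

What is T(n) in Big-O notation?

By Master Theorem: a=2, b=2, f(n)=7n. Since log_2(2) = 1 and f(n) = Θ(n^1), Case 2 applies. T(n) = O(n log n).

Answer: O(n log n)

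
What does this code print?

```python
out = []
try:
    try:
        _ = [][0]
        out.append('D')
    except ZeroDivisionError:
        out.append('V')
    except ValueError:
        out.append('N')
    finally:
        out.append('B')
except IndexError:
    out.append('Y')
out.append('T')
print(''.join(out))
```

Execution trace: 'B' (finally) → 'Y' (outer except IndexError) → 'T' (after the try/except). Output: BYT

Answer: BYT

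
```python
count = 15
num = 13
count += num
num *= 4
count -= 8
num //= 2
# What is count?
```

Trace:
`count = 15` → count = 15
`num = 13` → num = 13
`count += num` → count = 28
`num *= 4` → num = 52
`count -= 8` → count = 20
`num //= 2` → num = 26
So count = 20

Answer: 20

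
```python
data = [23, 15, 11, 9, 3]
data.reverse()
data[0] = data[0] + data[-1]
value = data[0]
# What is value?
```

Trace:
`data = [23, 15, 11, 9, 3]` → data = [23, 15, 11, 9, 3]
`data.reverse()` → data = [3, 9, 11, 15, 23]
`data[0] = data[0] + data[-1]` → data = [26, 9, 11, 15, 23]
`value = data[0]` → value = 26
So value = 26

Answer: 26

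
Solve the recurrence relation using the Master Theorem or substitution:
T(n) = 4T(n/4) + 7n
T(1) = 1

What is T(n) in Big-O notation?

By Master Theorem: a=4, b=4, f(n)=7n. Since log_4(4) = 1 and f(n) = Θ(n^1), Case 2 applies. T(n) = O(n log n).

Answer: O(n log n)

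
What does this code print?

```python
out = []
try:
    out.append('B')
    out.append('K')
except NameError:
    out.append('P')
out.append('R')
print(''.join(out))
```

Execution trace: 'B' (try body) → 'K' (try body, no exception) → 'R' (after the try/except). Output: BKR

Answer: BKR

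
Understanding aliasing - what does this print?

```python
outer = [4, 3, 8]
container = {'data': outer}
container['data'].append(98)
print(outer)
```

Key concept: dict holds reference to list.
Step by step:
`outer = [4, 3, 8]` → outer = [4, 3, 8]
`container = {'data': outer}` → container = {'data': [4, 3, 8]}
`container['data'].append(98)` → outer = [4, 3, 8, 98]; container = {'data': [4, 3, 8, 98]}
`print(outer)` → prints [4, 3, 8, 98]

Answer: [4, 3, 8, 98]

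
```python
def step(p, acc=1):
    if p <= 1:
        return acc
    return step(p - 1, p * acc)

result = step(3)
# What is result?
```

Accumulator trace (n, acc): (3, 1) -> (2, 3) -> (1, 6) -> return 6

Answer: 6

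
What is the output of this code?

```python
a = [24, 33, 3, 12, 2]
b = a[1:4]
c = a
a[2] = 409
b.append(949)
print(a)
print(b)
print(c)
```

Key concept: slice vs alias.
Step by step:
`a = [24, 33, 3, 12, 2]` → a = [24, 33, 3, 12, 2]
`b = a[1:4]` → b = [33, 3, 12]
`c = a` → c = [24, 33, 3, 12, 2] (same object as a)
`a[2] = 409` → a = [24, 33, 409, 12, 2] (same object as c); c = [24, 33, 409, 12, 2] (same object as a)
`b.append(949)` → b = [33, 3, 12, 949]
`print(a)` → prints [24, 33, 409, 12, 2]
`print(b)` → prints [33, 3, 12, 949]
`print(c)` → prints [24, 33, 409, 12, 2]

Answer:
[24, 33, 409, 12, 2]
[33, 3, 12, 949]
[24, 33, 409, 12, 2]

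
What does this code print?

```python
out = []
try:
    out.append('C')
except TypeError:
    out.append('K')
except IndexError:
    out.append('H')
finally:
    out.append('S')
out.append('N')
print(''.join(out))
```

Execution trace: 'C' (try body, no exception) → 'S' (finally) → 'N' (after the try/except). Output: CSN

Answer: CSN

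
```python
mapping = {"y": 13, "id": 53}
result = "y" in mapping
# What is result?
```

Trace:
`mapping = {"y": 13, "id": 53}` → mapping = {'y': 13, 'id': 53}
`result = "y" in mapping` → result = True
So result = True

Answer: True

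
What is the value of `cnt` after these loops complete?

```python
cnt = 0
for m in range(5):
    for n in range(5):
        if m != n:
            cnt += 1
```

5² - 5 (exclude diagonal)
`cnt` takes the values: 0 → 1 → 2 → 3 → 4 → 5 → 6 → 7 → 8 → 9 → 10 → 11 → 12 → 13 → 14 → 15 → 16 → 17 → 18 → 19 → 20

Answer: 20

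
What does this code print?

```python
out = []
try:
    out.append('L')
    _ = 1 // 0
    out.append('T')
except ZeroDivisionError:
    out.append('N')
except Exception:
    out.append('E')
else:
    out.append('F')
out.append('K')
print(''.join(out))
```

Execution trace: 'L' (try body) → 'N' (except ZeroDivisionError) → 'K' (after the try/except). Output: LNK

Answer: LNK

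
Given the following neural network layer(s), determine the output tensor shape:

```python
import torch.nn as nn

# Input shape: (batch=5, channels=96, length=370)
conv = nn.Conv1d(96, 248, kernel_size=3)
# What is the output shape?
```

Input: (5, 96, 370) -> Output: (5, 248, 368)

Answer: (5, 248, 368)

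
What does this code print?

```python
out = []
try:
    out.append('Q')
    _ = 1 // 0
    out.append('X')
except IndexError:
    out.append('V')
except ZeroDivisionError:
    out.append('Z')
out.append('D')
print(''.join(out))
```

Execution trace: 'Q' (try body) → 'Z' (except ZeroDivisionError) → 'D' (after the try/except). Output: QZD

Answer: QZD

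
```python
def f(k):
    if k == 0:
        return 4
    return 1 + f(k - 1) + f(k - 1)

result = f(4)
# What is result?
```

f(k) = 1 + 2·f(k-1), f(0)=4. Closed form: (4+1)·2^4 - 1 = 79.

Answer: 79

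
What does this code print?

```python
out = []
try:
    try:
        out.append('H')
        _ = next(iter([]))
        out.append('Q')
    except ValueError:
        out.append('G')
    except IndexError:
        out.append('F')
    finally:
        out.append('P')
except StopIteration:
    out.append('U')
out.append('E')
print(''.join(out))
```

Execution trace: 'H' (try body) → 'P' (finally) → 'U' (outer except StopIteration) → 'E' (after the try/except). Output: HPUE

Answer: HPUE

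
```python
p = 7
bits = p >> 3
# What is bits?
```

Trace:
`p = 7` → p = 7
`bits = p >> 3` → bits = 0
So bits = 0

Answer: 0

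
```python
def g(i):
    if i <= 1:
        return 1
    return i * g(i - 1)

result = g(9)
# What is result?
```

g(9) = 9 * 8 * 7 * 6 * 5 * 4 * 3 * 2 * 1 = 362880

Answer: 362880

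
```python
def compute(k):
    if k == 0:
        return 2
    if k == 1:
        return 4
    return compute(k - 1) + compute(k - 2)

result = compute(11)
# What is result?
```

Build up from base cases: compute(0)=2, compute(1)=4, compute(2)=6, compute(3)=10, compute(4)=16, compute(5)=26, compute(6)=42, ..., compute(11)=466

Answer: 466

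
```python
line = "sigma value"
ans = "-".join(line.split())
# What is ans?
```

Trace:
`line = "sigma value"` → line = 'sigma value'
`ans = "-".join(line.split())` → ans = 'sigma-value'
So ans = 'sigma-value'

Answer: 'sigma-value'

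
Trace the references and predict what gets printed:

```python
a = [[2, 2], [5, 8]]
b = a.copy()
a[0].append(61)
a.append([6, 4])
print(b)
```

Key concept: shallow copy with nested lists.
Step by step:
`a = [[2, 2], [5, 8]]` → a = [[2, 2], [5, 8]]
`b = a.copy()` → b = [[2, 2], [5, 8]]
`a[0].append(61)` → a = [[2, 2, 61], [5, 8]]; b = [[2, 2, 61], [5, 8]]
`a.append([6, 4])` → a = [[2, 2, 61], [5, 8], [6, 4]]
`print(b)` → prints [[2, 2, 61], [5, 8]]

Answer: [[2, 2, 61], [5, 8]]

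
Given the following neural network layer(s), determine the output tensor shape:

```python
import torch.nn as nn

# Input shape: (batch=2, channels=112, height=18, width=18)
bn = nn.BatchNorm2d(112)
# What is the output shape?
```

Input: (2, 112, 18, 18) -> Output: (2, 112, 18, 18)

Answer: (2, 112, 18, 18)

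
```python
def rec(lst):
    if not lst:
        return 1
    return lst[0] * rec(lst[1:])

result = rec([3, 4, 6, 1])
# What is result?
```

Product over [3, 4, 6, 1] = 3 * 4 * 6 * 1 = 72

Answer: 72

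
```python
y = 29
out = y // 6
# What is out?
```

Trace:
`y = 29` → y = 29
`out = y // 6` → out = 4
So out = 4

Answer: 4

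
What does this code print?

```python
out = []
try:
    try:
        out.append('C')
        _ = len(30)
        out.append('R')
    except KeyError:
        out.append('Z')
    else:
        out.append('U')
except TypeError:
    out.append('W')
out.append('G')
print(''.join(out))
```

Execution trace: 'C' (try body) → 'W' (outer except TypeError) → 'G' (after the try/except). Output: CWG

Answer: CWG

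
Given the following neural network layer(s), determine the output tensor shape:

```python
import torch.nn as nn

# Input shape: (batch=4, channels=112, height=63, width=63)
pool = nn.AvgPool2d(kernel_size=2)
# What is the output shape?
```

Input: (4, 112, 63, 63) -> Output: (4, 112, 31, 31)

Answer: (4, 112, 31, 31)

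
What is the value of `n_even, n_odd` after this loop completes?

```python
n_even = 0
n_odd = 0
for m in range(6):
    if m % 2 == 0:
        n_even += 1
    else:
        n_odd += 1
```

Count evens and odds in range(6)
`n_even, n_odd` takes the values: (0, 0) → (1, 0) → (1, 1) → (2, 1) → (2, 2) → (3, 2) → (3, 3)

Answer: 3, 3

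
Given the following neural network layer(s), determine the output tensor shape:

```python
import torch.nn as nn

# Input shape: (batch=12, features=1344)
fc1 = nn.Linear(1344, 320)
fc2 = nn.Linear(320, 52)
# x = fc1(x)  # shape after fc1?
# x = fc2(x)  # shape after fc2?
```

Input: (12, 1344) -> after fc1: (12, 320) -> Output: (12, 52)

Answer: (12, 52)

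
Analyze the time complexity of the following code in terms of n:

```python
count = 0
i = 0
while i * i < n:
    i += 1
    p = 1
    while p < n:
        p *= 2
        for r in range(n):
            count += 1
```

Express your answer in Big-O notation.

Each loop level contributes: √n × log n × n. Multiplying the contributions gives O(n√n log n).

Answer: O(n√n log n)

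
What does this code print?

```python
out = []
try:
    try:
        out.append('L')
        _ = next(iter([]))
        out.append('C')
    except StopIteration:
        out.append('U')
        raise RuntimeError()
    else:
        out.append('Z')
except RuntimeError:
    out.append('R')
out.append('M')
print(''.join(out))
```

Execution trace: 'L' (inner try body) → 'U' (inner except StopIteration) → 'R' (outer except RuntimeError) → 'M' (after the try/except). Output: LURM

Answer: LURM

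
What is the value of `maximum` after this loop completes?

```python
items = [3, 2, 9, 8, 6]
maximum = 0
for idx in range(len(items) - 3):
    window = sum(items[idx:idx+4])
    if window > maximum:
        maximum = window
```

Max sum of 4-element window in [3, 2, 9, 8, 6]
`maximum` takes the values: 0 → 22 → 25

Answer: 25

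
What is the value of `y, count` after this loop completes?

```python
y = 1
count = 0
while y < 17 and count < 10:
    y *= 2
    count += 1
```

Double until >= 17 or 10 iterations
`y, count` takes the values: (1, 0) → (2, 0) → (2, 1) → (4, 1) → (4, 2) → (8, 2) → (8, 3) → (16, 3) → (16, 4) → (32, 4) → (32, 5)

Answer: 32, 5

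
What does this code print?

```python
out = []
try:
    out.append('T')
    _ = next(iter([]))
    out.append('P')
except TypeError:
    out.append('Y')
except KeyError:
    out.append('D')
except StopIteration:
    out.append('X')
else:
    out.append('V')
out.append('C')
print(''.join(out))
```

Execution trace: 'T' (try body) → 'X' (except StopIteration) → 'C' (after the try/except). Output: TXC

Answer: TXC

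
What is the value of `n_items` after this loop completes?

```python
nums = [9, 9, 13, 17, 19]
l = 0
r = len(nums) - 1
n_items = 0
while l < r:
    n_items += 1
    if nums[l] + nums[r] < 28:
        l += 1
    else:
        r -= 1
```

Steps to find pair summing to 28
`n_items` takes the values: 0 → 1 → 2 → 3 → 4

Answer: 4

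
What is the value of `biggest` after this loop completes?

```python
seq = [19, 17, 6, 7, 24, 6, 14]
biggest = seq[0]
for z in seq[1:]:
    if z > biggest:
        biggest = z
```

Maximum of [19, 17, 6, 7, 24, 6, 14]
`biggest` takes the values: 19 → 24

Answer: 24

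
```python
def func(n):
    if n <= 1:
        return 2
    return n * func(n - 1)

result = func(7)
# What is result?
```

func(7) = 7 * 6 * 5 * 4 * 3 * 2 * 2 = 10080

Answer: 10080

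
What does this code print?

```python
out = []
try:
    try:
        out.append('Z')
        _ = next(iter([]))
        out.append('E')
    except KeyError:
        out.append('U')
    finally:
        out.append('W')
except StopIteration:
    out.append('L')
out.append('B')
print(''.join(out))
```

Execution trace: 'Z' (try body) → 'W' (finally) → 'L' (outer except StopIteration) → 'B' (after the try/except). Output: ZWLB

Answer: ZWLB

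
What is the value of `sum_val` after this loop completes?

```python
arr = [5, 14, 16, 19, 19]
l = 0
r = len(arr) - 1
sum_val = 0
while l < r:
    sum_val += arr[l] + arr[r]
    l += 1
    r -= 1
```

Sum of pairs from ends
`sum_val` takes the values: 0 → 24 → 57

Answer: 57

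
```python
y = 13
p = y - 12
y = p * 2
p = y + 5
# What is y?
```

Trace:
`y = 13` → y = 13
`p = y - 12` → p = 1
`y = p * 2` → y = 2
`p = y + 5` → p = 7
So y = 2

Answer: 2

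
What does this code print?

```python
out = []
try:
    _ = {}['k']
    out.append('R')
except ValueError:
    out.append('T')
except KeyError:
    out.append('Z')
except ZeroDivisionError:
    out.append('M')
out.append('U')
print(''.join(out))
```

Execution trace: 'Z' (except KeyError) → 'U' (after the try/except). Output: ZU

Answer: ZU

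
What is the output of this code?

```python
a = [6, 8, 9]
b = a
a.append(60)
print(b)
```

Key concept: basic list aliasing.
Step by step:
`a = [6, 8, 9]` → a = [6, 8, 9]
`b = a` → b = [6, 8, 9] (same object as a)
`a.append(60)` → a = [6, 8, 9, 60] (same object as b); b = [6, 8, 9, 60] (same object as a)
`print(b)` → prints [6, 8, 9, 60]

Answer: [6, 8, 9, 60]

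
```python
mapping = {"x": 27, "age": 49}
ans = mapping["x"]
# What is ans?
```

Trace:
`mapping = {"x": 27, "age": 49}` → mapping = {'x': 27, 'age': 49}
`ans = mapping["x"]` → ans = 27
So ans = 27

Answer: 27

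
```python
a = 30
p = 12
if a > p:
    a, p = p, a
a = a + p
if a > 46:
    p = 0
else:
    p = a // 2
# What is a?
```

Trace:
`a = 30` → a = 30
`p = 12` → p = 12
`if a > p: ...` → a > p is True → a = 12; p = 30
`a = a + p` → a = 42
`if a > 46: ...` → a > 46 is False, take else branch → p = 21
So a = 42

Answer: 42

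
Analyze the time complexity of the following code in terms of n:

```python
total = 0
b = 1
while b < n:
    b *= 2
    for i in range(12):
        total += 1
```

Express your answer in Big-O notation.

Each loop level contributes: log n × 1. Multiplying the contributions gives O(log n).

Answer: O(log n)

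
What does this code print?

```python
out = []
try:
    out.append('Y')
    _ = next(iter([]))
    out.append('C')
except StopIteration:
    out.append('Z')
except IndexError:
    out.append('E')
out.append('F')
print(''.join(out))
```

Execution trace: 'Y' (try body) → 'Z' (except StopIteration) → 'F' (after the try/except). Output: YZF

Answer: YZF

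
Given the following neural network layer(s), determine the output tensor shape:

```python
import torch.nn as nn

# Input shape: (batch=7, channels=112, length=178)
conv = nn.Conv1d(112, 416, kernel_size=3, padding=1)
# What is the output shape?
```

Input: (7, 112, 178) -> Output: (7, 416, 178)

Answer: (7, 416, 178)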